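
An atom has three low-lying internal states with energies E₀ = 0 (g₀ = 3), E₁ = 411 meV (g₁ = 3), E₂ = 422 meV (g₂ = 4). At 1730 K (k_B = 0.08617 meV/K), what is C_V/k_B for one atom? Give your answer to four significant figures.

k_BT = 0.08617 × 1730 K = 149.074 meV.
Eᵢ/kT = 0, 2.75702, 2.83081.
Z = Σ gᵢe^(−Eᵢ/kT) = 3·e^(−0) + 3·e^(−2.75702) + 4·e^(−2.83081) = 3.00000 + 0.190442 + 0.235860 = 3.42630.
⟨E⟩ = 51.8940 meV, ⟨E²⟩ = 21648.0 meV².
C_V/k_B = (⟨E²⟩ − ⟨E⟩²)/(kT)² = (21648.0 − 2692.99)/22223.1 = 0.8529.

0.8529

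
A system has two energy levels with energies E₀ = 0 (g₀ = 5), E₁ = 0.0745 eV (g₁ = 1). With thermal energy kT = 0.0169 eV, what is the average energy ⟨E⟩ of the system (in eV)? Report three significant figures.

Eᵢ/kT = 0, 4.4083.
Z = Σ gᵢe^(−Eᵢ/kT) = 5·e^(−0) + 1·e^(−4.4083) = 5.0000 + 0.012176 = 5.0122.
⟨E⟩ = Σ Eᵢ gᵢe^(−Eᵢ/kT) / Z = (0·5.0000 + 0.0745·0.012176) / 5.0122 = 0.000181 eV.

0.000181 eV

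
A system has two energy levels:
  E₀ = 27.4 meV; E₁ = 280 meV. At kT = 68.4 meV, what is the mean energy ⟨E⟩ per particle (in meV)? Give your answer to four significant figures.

33.54 meV

Eᵢ/kT = 0.400585, 4.09357.
Z = Σ e^(−Eᵢ/kT) = e^(−0.400585) + e^(−4.09357) = 0.669928 + 0.0166796 = 0.686608.
⟨E⟩ = Σ Eᵢ e^(−Eᵢ/kT) / Z = (27.4·0.669928 + 280·0.0166796) / 0.686608 = 33.54 meV.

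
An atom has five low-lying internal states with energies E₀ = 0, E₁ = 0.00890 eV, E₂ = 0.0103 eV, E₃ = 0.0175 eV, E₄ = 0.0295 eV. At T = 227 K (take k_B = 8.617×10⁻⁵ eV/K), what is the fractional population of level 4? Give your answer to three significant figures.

0.0775

k_BT = 8.617×10⁻⁵ × 227 K = 0.019561 eV.
Eᵢ/kT = 0, 0.45499, 0.52656, 0.89464, 1.5081.
Z = Σ e^(−Eᵢ/kT) = e^(−0) + e^(−0.45499) + e^(−0.52656) + e^(−0.89464) + e^(−1.5081) = 1.0000 + 0.63445 + 0.59063 + 0.40875 + 0.22133 = 2.8552.
P₄ = e^(−E₄/kT) / Z = 0.22133/2.8552 = 0.0775.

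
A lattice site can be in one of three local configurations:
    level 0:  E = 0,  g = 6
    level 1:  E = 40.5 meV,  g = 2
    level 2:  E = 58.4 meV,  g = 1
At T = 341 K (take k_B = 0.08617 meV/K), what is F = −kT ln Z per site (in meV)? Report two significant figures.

-56 meV

k_BT = 0.08617 × 341 K = 29.38 meV.
Eᵢ/kT = 0, 1.378, 1.988.
Z = Σ gᵢe^(−Eᵢ/kT) = 6·e^(−0) + 2·e^(−1.378) + 1·e^(−1.988) = 6.000 + 0.5042 + 0.1370 = 6.641.
F = −kT ln Z = −29.38 × ln(6.641) = −29.38 × 1.893 = -56 meV.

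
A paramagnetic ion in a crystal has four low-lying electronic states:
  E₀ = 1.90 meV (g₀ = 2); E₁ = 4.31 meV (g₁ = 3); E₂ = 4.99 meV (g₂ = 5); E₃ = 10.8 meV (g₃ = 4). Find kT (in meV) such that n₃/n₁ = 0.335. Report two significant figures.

4.7 meV

n₃/n₁ = (g₃/g₁) exp[−(E₃−E₁)/kT] = 0.335.
⇒ (E₃−E₁)/kT = ln((4/3)/0.335) = ln(3.980) = 1.381.
kT = 6.49 meV / 1.381 = 4.7 meV.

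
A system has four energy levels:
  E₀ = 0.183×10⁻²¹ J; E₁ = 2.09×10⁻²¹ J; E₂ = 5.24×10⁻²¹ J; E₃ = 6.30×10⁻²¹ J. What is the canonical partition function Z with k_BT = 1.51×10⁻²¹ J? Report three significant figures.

Eᵢ/kT = 0.12119, 1.3841, 3.4702, 4.1722.
Z = Σ e^(−Eᵢ/kT) = e^(−0.12119) + e^(−1.3841) + e^(−3.4702) + e^(−4.1722) = 0.88587 + 0.25055 + 0.031111 + 0.015418 = 1.1829.

Z = 1.18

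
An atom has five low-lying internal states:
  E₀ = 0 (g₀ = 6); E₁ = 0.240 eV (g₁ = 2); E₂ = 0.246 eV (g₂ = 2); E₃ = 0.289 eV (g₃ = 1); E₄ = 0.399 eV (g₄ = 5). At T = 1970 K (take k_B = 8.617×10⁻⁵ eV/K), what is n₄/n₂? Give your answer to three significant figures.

1.02

k_BT = 8.617×10⁻⁵ × 1970 K = 0.16975 eV.
n₄/n₂ = (g₄/g₂) exp[−(E₄−E₂)/kT] = (5/2) × exp(−(0.153 eV)/(0.16975 eV)) = (5/2) × exp(-0.90133) = 1.02.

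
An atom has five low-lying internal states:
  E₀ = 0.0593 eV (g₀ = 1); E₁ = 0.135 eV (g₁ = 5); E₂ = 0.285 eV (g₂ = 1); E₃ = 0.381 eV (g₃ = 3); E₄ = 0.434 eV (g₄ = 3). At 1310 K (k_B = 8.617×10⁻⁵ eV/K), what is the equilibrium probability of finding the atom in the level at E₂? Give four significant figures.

0.03407

k_BT = 8.617×10⁻⁵ × 1310 K = 0.112883 eV.
Eᵢ/kT = 0.525323, 1.19593, 2.52474, 3.37518, 3.84469.
Z = Σ gᵢe^(−Eᵢ/kT) = 1·e^(−0.525323) + 5·e^(−1.19593) + 1·e^(−2.52474) + 3·e^(−3.37518) + 3·e^(−3.84469) = 0.591364 + 1.51211 + 0.0800791 + 0.102636 + 0.0641791 = 2.35037.
P₂ = g₂ e^(−E₂/kT) / Z = 0.0800791/2.35037 = 0.03407.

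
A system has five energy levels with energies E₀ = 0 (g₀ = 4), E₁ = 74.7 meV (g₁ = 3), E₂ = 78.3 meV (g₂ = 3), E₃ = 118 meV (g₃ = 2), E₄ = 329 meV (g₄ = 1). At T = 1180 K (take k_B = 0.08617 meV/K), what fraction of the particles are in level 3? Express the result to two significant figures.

k_BT = 0.08617 × 1180 K = 101.7 meV.
Eᵢ/kT = 0, 0.7345, 0.7699, 1.160, 3.235.
Z = Σ gᵢe^(−Eᵢ/kT) = 4·e^(−0) + 3·e^(−0.7345) + 3·e^(−0.7699) + 2·e^(−1.160) + 1·e^(−3.235) = 4.000 + 1.439 + 1.389 + 0.6270 + 0.03936 = 7.494.
P₃ = g₃ e^(−E₃/kT) / Z = 0.6270/7.494 = 0.084.

0.084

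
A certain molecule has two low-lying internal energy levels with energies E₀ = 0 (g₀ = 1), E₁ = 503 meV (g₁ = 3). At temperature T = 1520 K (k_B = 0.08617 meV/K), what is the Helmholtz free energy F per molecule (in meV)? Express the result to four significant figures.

k_BT = 0.08617 × 1520 K = 130.978 meV.
Eᵢ/kT = 0, 3.84034.
Z = Σ gᵢe^(−Eᵢ/kT) = 1·e^(−0) + 3·e^(−3.84034) = 1.00000 + 0.0644589 = 1.06446.
F = −kT ln Z = −130.978 × ln(1.06446) = −130.978 × 0.0624676 = -8.182 meV.

-8.182 meV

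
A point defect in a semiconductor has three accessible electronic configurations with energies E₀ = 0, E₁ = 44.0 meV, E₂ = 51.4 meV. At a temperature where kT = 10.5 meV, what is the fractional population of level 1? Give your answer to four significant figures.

0.01480

Eᵢ/kT = 0, 4.19048, 4.89524.
Z = Σ e^(−Eᵢ/kT) = e^(−0) + e^(−4.19048) + e^(−4.89524) = 1.00000 + 0.0151390 + 0.00748211 = 1.02262.
P₁ = e^(−E₁/kT) / Z = 0.0151390/1.02262 = 0.01480.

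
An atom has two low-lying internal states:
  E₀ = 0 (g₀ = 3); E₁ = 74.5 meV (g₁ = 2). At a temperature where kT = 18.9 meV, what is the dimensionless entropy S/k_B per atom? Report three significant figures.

Eᵢ/kT = 0, 3.9418.
Z = Σ gᵢe^(−Eᵢ/kT) = 3·e^(−0) + 2·e^(−3.9418) = 3.0000 + 0.038826 = 3.0388.
⟨E⟩ = Σ EᵢPᵢ = 0.95187 meV.
S/k_B = ln Z + ⟨E⟩/kT = ln(3.0388) + 0.95187/18.9 = 1.1115 + 0.050363 = 1.16.

1.16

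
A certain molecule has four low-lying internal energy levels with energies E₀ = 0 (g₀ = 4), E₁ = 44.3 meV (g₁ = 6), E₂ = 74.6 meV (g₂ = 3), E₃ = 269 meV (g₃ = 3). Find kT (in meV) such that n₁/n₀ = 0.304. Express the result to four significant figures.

27.75 meV

n₁/n₀ = (g₁/g₀) exp[−(E₁−E₀)/kT] = 0.304.
⇒ (E₁−E₀)/kT = ln((6/4)/0.304) = ln(4.93421) = 1.59619.
kT = 44.3 meV / 1.59619 = 27.75 meV.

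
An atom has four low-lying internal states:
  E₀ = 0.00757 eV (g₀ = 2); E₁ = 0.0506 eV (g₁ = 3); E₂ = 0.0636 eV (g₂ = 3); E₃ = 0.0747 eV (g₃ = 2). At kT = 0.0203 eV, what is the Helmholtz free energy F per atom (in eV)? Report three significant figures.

-0.0120 eV

Eᵢ/kT = 0.37291, 2.4926, 3.1330, 3.6798.
Z = Σ gᵢe^(−Eᵢ/kT) = 2·e^(−0.37291) + 3·e^(−2.4926) + 3·e^(−3.1330) + 2·e^(−3.6798) = 1.3775 + 0.24808 + 0.13076 + 0.050456 = 1.8068.
F = −kT ln Z = −0.0203 × ln(1.8068) = −0.0203 × 0.59156 = -0.0120 eV.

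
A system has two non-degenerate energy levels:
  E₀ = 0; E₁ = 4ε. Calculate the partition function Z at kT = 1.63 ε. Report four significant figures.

Z = 1.086

Eᵢ/kT = 0, 2.45399.
Z = Σ e^(−Eᵢ/kT) = e^(−0) + e^(−2.45399) = 1.00000 + 0.0859500 = 1.08595.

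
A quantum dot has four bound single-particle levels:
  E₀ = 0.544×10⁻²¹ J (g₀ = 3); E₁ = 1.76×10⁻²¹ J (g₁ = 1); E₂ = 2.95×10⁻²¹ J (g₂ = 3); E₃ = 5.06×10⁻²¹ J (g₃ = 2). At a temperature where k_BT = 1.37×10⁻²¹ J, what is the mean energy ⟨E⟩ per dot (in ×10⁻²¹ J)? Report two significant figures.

Eᵢ/kT = 0.3971, 1.285, 2.153, 3.693.
Z = Σ gᵢe^(−Eᵢ/kT) = 3·e^(−0.3971) + 1·e^(−1.285) + 3·e^(−2.153) + 2·e^(−3.693) = 2.017 + 0.2767 + 0.3484 + 0.04979 = 2.692.
⟨E⟩ = Σ Eᵢ gᵢe^(−Eᵢ/kT) / Z = (0.544·2.017 + 1.76·0.2767 + 2.95·0.3484 + 5.06·0.04979) / 2.692 = 1.1 ×10⁻²¹ J.

1.1 ×10⁻²¹ J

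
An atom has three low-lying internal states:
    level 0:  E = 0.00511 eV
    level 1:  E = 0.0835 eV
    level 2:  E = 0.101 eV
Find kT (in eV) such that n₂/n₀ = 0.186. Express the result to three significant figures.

0.0570 eV

n₂/n₀ = exp[−(E₂−E₀)/kT] = 0.186.
⇒ (E₂−E₀)/kT = ln(1/0.186) = ln(5.3763) = 1.6820.
kT = 0.09589 eV / 1.6820 = 0.0570 eV.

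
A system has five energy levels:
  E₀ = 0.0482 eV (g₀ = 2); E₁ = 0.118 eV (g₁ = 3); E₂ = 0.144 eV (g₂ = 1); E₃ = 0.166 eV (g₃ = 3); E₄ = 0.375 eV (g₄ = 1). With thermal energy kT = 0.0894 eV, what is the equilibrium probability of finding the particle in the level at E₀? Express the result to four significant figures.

Eᵢ/kT = 0.539150, 1.31991, 1.61074, 1.85682, 4.19463.
Z = Σ gᵢe^(−Eᵢ/kT) = 2·e^(−0.539150) + 3·e^(−1.31991) + 1·e^(−1.61074) + 3·e^(−1.85682) + 1·e^(−4.19463) = 1.16649 + 0.801478 + 0.199740 + 0.468505 + 0.0150763 = 2.65129.
P₀ = g₀ e^(−E₀/kT) / Z = 1.16649/2.65129 = 0.4400.

0.4400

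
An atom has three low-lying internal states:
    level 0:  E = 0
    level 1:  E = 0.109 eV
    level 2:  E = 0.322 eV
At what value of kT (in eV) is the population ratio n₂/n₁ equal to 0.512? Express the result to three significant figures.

0.318 eV

n₂/n₁ = exp[−(E₂−E₁)/kT] = 0.512.
⇒ (E₂−E₁)/kT = ln(1/0.512) = ln(1.9531) = 0.66942.
kT = 0.213 eV / 0.66942 = 0.318 eV.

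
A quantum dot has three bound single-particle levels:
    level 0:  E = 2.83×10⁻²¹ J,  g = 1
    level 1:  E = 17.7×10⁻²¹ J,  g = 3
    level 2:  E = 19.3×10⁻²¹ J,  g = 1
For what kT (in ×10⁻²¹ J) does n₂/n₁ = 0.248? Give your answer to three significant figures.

5.41 ×10⁻²¹ J

n₂/n₁ = (g₂/g₁) exp[−(E₂−E₁)/kT] = 0.248.
⇒ (E₂−E₁)/kT = ln((1/3)/0.248) = ln(1.3441) = 0.29572.
kT = 1.6 ×10⁻²¹ J / 0.29572 = 5.41 ×10⁻²¹ J.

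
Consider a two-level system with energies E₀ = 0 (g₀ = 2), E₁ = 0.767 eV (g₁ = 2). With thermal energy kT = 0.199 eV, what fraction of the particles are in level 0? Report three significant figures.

Eᵢ/kT = 0, 3.8543.
Z = Σ gᵢe^(−Eᵢ/kT) = 2·e^(−0) + 2·e^(−3.8543) = 2.0000 + 0.042377 = 2.0424.
P₀ = g₀ e^(−E₀/kT) / Z = 2.0000/2.0424 = 0.979.

0.979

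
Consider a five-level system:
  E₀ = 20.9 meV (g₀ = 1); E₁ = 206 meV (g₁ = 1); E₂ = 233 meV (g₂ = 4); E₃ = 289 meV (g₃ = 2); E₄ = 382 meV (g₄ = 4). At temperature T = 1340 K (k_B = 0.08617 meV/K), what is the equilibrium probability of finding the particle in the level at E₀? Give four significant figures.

0.4525

k_BT = 0.08617 × 1340 K = 115.468 meV.
Eᵢ/kT = 0.181003, 1.78404, 2.01788, 2.50286, 3.30828.
Z = Σ gᵢe^(−Eᵢ/kT) = 1·e^(−0.181003) + 1·e^(−1.78404) + 4·e^(−2.01788) + 2·e^(−2.50286) + 4·e^(−3.30828) = 0.834433 + 0.167958 + 0.531748 + 0.163701 + 0.146316 = 1.84416.
P₀ = g₀ e^(−E₀/kT) / Z = 0.834433/1.84416 = 0.4525.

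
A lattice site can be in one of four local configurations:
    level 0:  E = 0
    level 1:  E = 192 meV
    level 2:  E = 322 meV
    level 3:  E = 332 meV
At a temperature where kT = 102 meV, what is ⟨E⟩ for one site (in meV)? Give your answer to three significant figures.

45.2 meV

Eᵢ/kT = 0, 1.8824, 3.1569, 3.2549.
Z = Σ e^(−Eᵢ/kT) = e^(−0) + e^(−1.8824) + e^(−3.1569) + e^(−3.2549) = 1.0000 + 0.15222 + 0.042557 + 0.038585 = 1.2334.
⟨E⟩ = Σ Eᵢ e^(−Eᵢ/kT) / Z = (0·1.0000 + 192·0.15222 + 322·0.042557 + 332·0.038585) / 1.2334 = 45.2 meV.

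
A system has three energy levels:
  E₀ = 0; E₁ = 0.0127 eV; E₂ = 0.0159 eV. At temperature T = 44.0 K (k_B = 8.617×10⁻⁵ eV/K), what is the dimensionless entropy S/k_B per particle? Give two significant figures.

k_BT = 8.617×10⁻⁵ × 44.0 K = 0.003791 eV.
Eᵢ/kT = 0, 3.350, 4.194.
Z = Σ e^(−Eᵢ/kT) = e^(−0) + e^(−3.350) + e^(−4.194) = 1.000 + 0.03508 + 0.01509 = 1.050.
⟨E⟩ = Σ EᵢPᵢ = 0.0006528 eV.
S/k_B = ln Z + ⟨E⟩/kT = ln(1.050) + 0.0006528/0.003791 = 0.04879 + 0.1722 = 0.22.

0.22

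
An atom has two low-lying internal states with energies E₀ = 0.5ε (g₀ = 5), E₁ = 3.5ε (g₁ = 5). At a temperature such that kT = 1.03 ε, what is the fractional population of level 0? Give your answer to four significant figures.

Eᵢ/kT = 0.485437, 3.39806.
Z = Σ gᵢe^(−Eᵢ/kT) = 5·e^(−0.485437) + 5·e^(−3.39806) = 3.07714 + 0.167190 = 3.24433.
P₀ = g₀ e^(−E₀/kT) / Z = 3.07714/3.24433 = 0.9485.

0.9485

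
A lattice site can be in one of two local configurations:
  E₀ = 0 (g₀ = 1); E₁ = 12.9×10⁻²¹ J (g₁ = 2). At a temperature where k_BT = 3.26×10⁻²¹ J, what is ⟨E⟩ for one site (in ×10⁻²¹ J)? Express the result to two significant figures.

Eᵢ/kT = 0, 3.957.
Z = Σ gᵢe^(−Eᵢ/kT) = 1·e^(−0) + 2·e^(−3.957) = 1.000 + 0.03824 = 1.038.
⟨E⟩ = Σ Eᵢ gᵢe^(−Eᵢ/kT) / Z = (0·1.000 + 12.9·0.03824) / 1.038 = 0.48 ×10⁻²¹ J.

0.48 ×10⁻²¹ J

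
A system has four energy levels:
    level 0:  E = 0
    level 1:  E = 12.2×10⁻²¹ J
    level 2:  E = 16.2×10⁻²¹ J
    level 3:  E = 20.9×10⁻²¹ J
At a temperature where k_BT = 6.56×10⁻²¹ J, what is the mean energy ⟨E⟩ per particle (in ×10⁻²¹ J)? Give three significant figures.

Eᵢ/kT = 0, 1.8598, 2.4695, 3.1860.
Z = Σ e^(−Eᵢ/kT) = e^(−0) + e^(−1.8598) + e^(−2.4695) + e^(−3.1860) = 1.0000 + 0.15570 + 0.084627 + 0.041337 = 1.2817.
⟨E⟩ = Σ Eᵢ e^(−Eᵢ/kT) / Z = (0·1.0000 + 12.2·0.15570 + 16.2·0.084627 + 20.9·0.041337) / 1.2817 = 3.23 ×10⁻²¹ J.

3.23 ×10⁻²¹ J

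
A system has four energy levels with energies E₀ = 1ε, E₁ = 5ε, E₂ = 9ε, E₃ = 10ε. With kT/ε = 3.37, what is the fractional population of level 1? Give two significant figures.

Eᵢ/kT = 0.2967, 1.484, 2.671, 2.967.
Z = Σ e^(−Eᵢ/kT) = e^(−0.2967) + e^(−1.484) + e^(−2.671) + e^(−2.967) = 0.7433 + 0.2267 + 0.06918 + 0.05146 = 1.091.
P₁ = e^(−E₁/kT) / Z = 0.2267/1.091 = 0.21.

0.21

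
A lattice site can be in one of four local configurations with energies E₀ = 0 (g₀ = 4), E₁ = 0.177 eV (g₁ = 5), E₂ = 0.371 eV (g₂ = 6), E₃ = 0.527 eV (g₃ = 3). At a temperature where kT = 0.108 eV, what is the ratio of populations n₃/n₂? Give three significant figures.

0.118

n₃/n₂ = (g₃/g₂) exp[−(E₃−E₂)/kT] = (3/6) × exp(−(0.156 eV)/(0.108 eV)) = (3/6) × exp(-1.4444) = 0.118.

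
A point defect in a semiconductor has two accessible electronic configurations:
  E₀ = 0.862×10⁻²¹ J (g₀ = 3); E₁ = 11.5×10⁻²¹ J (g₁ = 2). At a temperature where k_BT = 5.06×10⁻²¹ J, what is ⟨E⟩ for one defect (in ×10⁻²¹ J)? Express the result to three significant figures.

1.66 ×10⁻²¹ J

Eᵢ/kT = 0.17036, 2.2727.
Z = Σ gᵢe^(−Eᵢ/kT) = 3·e^(−0.17036) + 2·e^(−2.2727) = 2.5301 + 0.20607 = 2.7362.
⟨E⟩ = Σ Eᵢ gᵢe^(−Eᵢ/kT) / Z = (0.862·2.5301 + 11.5·0.20607) / 2.7362 = 1.66 ×10⁻²¹ J.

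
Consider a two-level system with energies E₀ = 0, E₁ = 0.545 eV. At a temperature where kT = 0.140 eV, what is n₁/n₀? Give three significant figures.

n₁/n₀ = exp[−(E₁−E₀)/kT] = exp(−(0.545 eV)/(0.140 eV)) = exp(-3.8929) = 0.0204.

0.0204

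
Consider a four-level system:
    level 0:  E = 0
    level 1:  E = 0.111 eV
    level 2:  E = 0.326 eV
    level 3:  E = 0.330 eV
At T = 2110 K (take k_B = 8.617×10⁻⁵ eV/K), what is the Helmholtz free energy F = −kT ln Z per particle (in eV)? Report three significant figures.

-0.114 eV

k_BT = 8.617×10⁻⁵ × 2110 K = 0.18182 eV.
Eᵢ/kT = 0, 0.61049, 1.7930, 1.8150.
Z = Σ e^(−Eᵢ/kT) = e^(−0) + e^(−0.61049) + e^(−1.7930) + e^(−1.8150) = 1.0000 + 0.54308 + 0.16646 + 0.16284 = 1.8724.
F = −kT ln Z = −0.18182 × ln(1.8724) = −0.18182 × 0.62722 = -0.114 eV.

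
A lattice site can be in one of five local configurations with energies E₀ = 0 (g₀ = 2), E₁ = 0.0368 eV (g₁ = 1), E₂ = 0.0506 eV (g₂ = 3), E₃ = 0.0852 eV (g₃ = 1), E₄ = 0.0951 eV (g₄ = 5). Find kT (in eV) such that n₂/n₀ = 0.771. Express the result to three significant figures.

0.0760 eV

n₂/n₀ = (g₂/g₀) exp[−(E₂−E₀)/kT] = 0.771.
⇒ (E₂−E₀)/kT = ln((3/2)/0.771) = ln(1.9455) = 0.66552.
kT = 0.0506 eV / 0.66552 = 0.0760 eV.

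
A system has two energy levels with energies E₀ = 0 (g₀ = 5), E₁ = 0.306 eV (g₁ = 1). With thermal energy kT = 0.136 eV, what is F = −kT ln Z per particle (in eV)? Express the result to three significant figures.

Eᵢ/kT = 0, 2.2500.
Z = Σ gᵢe^(−Eᵢ/kT) = 5·e^(−0) + 1·e^(−2.2500) = 5.0000 + 0.10540 = 5.1054.
F = −kT ln Z = −0.136 × ln(5.1054) = −0.136 × 1.6303 = -0.222 eV.

-0.222 eV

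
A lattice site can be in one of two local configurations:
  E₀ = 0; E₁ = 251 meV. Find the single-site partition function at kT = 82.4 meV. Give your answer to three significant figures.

Z = 1.05

Eᵢ/kT = 0, 3.0461.
Z = Σ e^(−Eᵢ/kT) = e^(−0) + e^(−3.0461) = 1.0000 + 0.047544 = 1.0475.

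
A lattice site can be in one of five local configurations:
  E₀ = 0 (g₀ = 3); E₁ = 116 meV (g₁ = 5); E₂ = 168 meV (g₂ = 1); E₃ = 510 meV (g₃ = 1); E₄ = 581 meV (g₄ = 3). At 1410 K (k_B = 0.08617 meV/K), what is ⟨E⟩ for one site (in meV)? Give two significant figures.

55 meV

k_BT = 0.08617 × 1410 K = 121.5 meV.
Eᵢ/kT = 0, 0.9547, 1.383, 4.198, 4.782.
Z = Σ gᵢe^(−Eᵢ/kT) = 3·e^(−0) + 5·e^(−0.9547) + 1·e^(−1.383) + 1·e^(−4.198) + 3·e^(−4.782) = 3.000 + 1.925 + 0.2508 + 0.01503 + 0.02514 = 5.216.
⟨E⟩ = Σ Eᵢ gᵢe^(−Eᵢ/kT) / Z = (0·3.000 + 116·1.925 + 168·0.2508 + 510·0.01503 + 581·0.02514) / 5.216 = 55 meV.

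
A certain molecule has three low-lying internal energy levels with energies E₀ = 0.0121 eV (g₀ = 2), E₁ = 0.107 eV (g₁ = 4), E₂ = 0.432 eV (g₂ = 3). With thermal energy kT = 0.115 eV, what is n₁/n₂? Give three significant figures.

22.5

n₁/n₂ = (g₁/g₂) exp[−(E₁−E₂)/kT] = (4/3) × exp(−(-0.325 eV)/(0.115 eV)) = (4/3) × exp(2.8261) = 22.5.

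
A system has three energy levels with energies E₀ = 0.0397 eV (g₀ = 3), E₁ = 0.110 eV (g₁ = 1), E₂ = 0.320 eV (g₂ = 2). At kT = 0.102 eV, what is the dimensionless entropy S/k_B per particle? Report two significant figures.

Eᵢ/kT = 0.3892, 1.078, 3.137.
Z = Σ gᵢe^(−Eᵢ/kT) = 3·e^(−0.3892) + 1·e^(−1.078) + 2·e^(−3.137) = 2.033 + 0.3403 + 0.08683 = 2.460.
⟨E⟩ = Σ EᵢPᵢ = 0.05932 eV.
S/k_B = ln Z + ⟨E⟩/kT = ln(2.460) + 0.05932/0.102 = 0.9002 + 0.5816 = 1.5.

1.5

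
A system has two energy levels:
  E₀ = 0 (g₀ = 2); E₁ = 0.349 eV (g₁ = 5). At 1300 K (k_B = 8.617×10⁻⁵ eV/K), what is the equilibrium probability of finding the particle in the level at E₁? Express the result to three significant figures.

0.0998

k_BT = 8.617×10⁻⁵ × 1300 K = 0.11202 eV.
Eᵢ/kT = 0, 3.1155.
Z = Σ gᵢe^(−Eᵢ/kT) = 2·e^(−0) + 5·e^(−3.1155) = 2.0000 + 0.22178 = 2.2218.
P₁ = g₁ e^(−E₁/kT) / Z = 0.22178/2.2218 = 0.0998.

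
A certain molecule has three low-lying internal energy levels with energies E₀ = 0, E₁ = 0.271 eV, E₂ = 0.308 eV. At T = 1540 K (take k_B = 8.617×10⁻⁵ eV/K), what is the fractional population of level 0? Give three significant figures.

k_BT = 8.617×10⁻⁵ × 1540 K = 0.13270 eV.
Eᵢ/kT = 0, 2.0422, 2.3210.
Z = Σ e^(−Eᵢ/kT) = e^(−0) + e^(−2.0422) + e^(−2.3210) = 1.0000 + 0.12974 + 0.098175 = 1.2279.
P₀ = e^(−E₀/kT) / Z = 1.0000/1.2279 = 0.814.

0.814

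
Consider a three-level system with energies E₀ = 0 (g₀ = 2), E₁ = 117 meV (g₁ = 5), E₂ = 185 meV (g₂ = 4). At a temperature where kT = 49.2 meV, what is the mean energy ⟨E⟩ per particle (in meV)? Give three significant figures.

Eᵢ/kT = 0, 2.3780, 3.7602.
Z = Σ gᵢe^(−Eᵢ/kT) = 2·e^(−0) + 5·e^(−2.3780) + 4·e^(−3.7602) = 2.0000 + 0.46368 + 0.093116 = 2.5568.
⟨E⟩ = Σ Eᵢ gᵢe^(−Eᵢ/kT) / Z = (0·2.0000 + 117·0.46368 + 185·0.093116) / 2.5568 = 28.0 meV.

28.0 meV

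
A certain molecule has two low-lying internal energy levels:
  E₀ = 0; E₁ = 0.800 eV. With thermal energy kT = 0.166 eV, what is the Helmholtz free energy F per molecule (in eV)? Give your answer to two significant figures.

Eᵢ/kT = 0, 4.819.
Z = Σ e^(−Eᵢ/kT) = e^(−0) + e^(−4.819) = 1.000 + 0.008075 = 1.008.
F = −kT ln Z = −0.166 × ln(1.008) = −0.166 × 0.007968 = -0.0013 eV.

-0.0013 eV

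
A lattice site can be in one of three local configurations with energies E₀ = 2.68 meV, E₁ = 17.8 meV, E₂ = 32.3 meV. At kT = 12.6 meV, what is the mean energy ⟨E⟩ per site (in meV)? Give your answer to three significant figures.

Eᵢ/kT = 0.21270, 1.4127, 2.5635.
Z = Σ e^(−Eᵢ/kT) = e^(−0.21270) + e^(−1.4127) + e^(−2.5635) = 0.80840 + 0.24348 + 0.077035 = 1.1289.
⟨E⟩ = Σ Eᵢ e^(−Eᵢ/kT) / Z = (2.68·0.80840 + 17.8·0.24348 + 32.3·0.077035) / 1.1289 = 7.96 meV.

7.96 meV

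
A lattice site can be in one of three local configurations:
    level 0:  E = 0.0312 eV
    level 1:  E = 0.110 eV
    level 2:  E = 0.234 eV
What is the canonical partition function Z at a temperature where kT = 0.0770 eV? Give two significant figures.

Z = 0.95

Eᵢ/kT = 0.4052, 1.429, 3.039.
Z = Σ e^(−Eᵢ/kT) = e^(−0.4052) + e^(−1.429) + e^(−3.039) = 0.6668 + 0.2395 + 0.04788 = 0.9542.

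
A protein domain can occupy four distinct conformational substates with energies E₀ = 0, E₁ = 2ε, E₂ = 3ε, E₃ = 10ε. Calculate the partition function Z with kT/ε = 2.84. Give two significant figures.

Eᵢ/kT = 0, 0.7042, 1.056, 3.521.
Z = Σ e^(−Eᵢ/kT) = e^(−0) + e^(−0.7042) + e^(−1.056) + e^(−3.521) = 1.000 + 0.4945 + 0.3478 + 0.02957 = 1.872.

Z = 1.9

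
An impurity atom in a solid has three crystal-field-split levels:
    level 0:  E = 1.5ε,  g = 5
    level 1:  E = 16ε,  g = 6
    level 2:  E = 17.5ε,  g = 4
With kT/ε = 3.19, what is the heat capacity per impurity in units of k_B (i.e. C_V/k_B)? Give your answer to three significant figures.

Eᵢ/kT = 0.47022, 5.0157, 5.4859.
Z = Σ gᵢe^(−Eᵢ/kT) = 5·e^(−0.47022) + 6·e^(−5.0157) + 4·e^(−5.4859) = 3.1243 + 0.039798 + 0.016579 = 3.1807.
⟨E⟩ = 1.7648 ε, ⟨E²⟩ = 7.0096 ε².
C_V/k_B = (⟨E²⟩ − ⟨E⟩²)/(kT)² = (7.0096 − 3.1145)/10.176 = 0.383.

0.383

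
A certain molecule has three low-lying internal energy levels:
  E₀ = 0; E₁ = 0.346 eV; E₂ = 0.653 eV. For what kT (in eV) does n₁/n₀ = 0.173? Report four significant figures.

n₁/n₀ = exp[−(E₁−E₀)/kT] = 0.173.
⇒ (E₁−E₀)/kT = ln(1/0.173) = ln(5.78035) = 1.75446.
kT = 0.346 eV / 1.75446 = 0.1972 eV.

0.1972 eV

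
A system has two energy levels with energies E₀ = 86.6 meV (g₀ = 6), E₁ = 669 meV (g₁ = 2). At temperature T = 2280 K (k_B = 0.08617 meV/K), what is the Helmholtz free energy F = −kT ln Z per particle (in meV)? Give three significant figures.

-269 meV

k_BT = 0.08617 × 2280 K = 196.47 meV.
Eᵢ/kT = 0.44078, 3.4051.
Z = Σ gᵢe^(−Eᵢ/kT) = 6·e^(−0.44078) + 2·e^(−3.4051) = 3.8612 + 0.066407 = 3.9276.
F = −kT ln Z = −196.47 × ln(3.9276) = −196.47 × 1.3680 = -269 meV.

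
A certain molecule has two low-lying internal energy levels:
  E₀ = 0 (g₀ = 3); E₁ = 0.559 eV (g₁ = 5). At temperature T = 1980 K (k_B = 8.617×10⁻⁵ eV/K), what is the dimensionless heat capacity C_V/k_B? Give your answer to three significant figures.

0.598

k_BT = 8.617×10⁻⁵ × 1980 K = 0.17062 eV.
Eᵢ/kT = 0, 3.2763.
Z = Σ gᵢe^(−Eᵢ/kT) = 3·e^(−0) + 5·e^(−3.2763) = 3.0000 + 0.18884 = 3.1888.
⟨E⟩ = 0.033104 eV, ⟨E²⟩ = 0.018505 eV².
C_V/k_B = (⟨E²⟩ − ⟨E⟩²)/(kT)² = (0.018505 − 0.0010959)/0.029111 = 0.598.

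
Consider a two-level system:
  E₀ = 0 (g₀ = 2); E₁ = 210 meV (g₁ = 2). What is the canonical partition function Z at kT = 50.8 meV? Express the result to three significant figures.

Z = 2.03

Eᵢ/kT = 0, 4.1339.
Z = Σ gᵢe^(−Eᵢ/kT) = 2·e^(−0) + 2·e^(−4.1339) = 2.0000 + 0.032041 = 2.0320.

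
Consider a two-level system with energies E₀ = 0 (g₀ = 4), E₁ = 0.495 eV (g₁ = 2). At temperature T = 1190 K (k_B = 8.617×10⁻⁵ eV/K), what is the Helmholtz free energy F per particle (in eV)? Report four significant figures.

k_BT = 8.617×10⁻⁵ × 1190 K = 0.102542 eV.
Eᵢ/kT = 0, 4.82729.
Z = Σ gᵢe^(−Eᵢ/kT) = 4·e^(−0) + 2·e^(−4.82729) = 4.00000 + 0.0160164 = 4.01602.
F = −kT ln Z = −0.102542 × ln(4.01602) = −0.102542 × 1.39029 = -0.1426 eV.

-0.1426 eV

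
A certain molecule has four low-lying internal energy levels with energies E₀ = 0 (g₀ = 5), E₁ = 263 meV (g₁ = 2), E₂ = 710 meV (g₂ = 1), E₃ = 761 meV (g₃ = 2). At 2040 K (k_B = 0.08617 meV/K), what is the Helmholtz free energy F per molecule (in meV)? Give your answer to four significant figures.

-299.4 meV

k_BT = 0.08617 × 2040 K = 175.787 meV.
Eᵢ/kT = 0, 1.49613, 4.03898, 4.32910.
Z = Σ gᵢe^(−Eᵢ/kT) = 5·e^(−0) + 2·e^(−1.49613) + 1·e^(−4.03898) + 2·e^(−4.32910) = 5.00000 + 0.447991 + 0.0176154 + 0.0263588 = 5.49197.
F = −kT ln Z = −175.787 × ln(5.49197) = −175.787 × 1.70329 = -299.4 meV.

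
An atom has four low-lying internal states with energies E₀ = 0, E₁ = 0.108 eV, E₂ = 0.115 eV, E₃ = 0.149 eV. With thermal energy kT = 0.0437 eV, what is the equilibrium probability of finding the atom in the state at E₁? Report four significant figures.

0.07101

Eᵢ/kT = 0, 2.47140, 2.63158, 3.40961.
Z = Σ e^(−Eᵢ/kT) = e^(−0) + e^(−2.47140) + e^(−2.63158) + e^(−3.40961) = 1.00000 + 0.0844665 + 0.0719647 + 0.0330541 = 1.18949.
P₁ = e^(−E₁/kT) / Z = 0.0844665/1.18949 = 0.07101.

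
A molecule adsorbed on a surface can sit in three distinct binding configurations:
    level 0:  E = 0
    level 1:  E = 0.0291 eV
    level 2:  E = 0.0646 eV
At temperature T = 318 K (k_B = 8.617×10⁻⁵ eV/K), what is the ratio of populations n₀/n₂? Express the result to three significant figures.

k_BT = 8.617×10⁻⁵ × 318 K = 0.027402 eV.
n₀/n₂ = exp[−(E₀−E₂)/kT] = exp(−(-0.0646 eV)/(0.027402 eV)) = exp(2.3575) = 10.6.

10.6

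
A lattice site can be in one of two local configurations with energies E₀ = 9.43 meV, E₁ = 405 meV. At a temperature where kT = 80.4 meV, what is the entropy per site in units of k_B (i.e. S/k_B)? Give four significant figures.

Eᵢ/kT = 0.117289, 5.03731.
Z = Σ e^(−Eᵢ/kT) = e^(−0.117289) + e^(−5.03731) = 0.889328 + 0.00649119 = 0.895819.
⟨E⟩ = Σ EᵢPᵢ = 12.2963 meV.
S/k_B = ln Z + ⟨E⟩/kT = ln(0.895819) + 12.2963/80.4 = -0.110017 + 0.152939 = 0.04292.

0.04292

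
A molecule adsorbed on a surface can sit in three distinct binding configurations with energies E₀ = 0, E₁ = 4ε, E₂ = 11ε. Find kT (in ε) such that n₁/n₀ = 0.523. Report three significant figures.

n₁/n₀ = exp[−(E₁−E₀)/kT] = 0.523.
⇒ (E₁−E₀)/kT = ln(1/0.523) = ln(1.9120) = 0.64815.
kT = 4ε / 0.64815 = 6.17 ε.

6.17 ε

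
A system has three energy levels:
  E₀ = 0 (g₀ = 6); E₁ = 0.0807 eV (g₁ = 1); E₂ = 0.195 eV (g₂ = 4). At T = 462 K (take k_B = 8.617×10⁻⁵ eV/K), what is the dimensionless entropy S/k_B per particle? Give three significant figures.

k_BT = 8.617×10⁻⁵ × 462 K = 0.039811 eV.
Eᵢ/kT = 0, 2.0271, 4.8981.
Z = Σ gᵢe^(−Eᵢ/kT) = 6·e^(−0) + 1·e^(−2.0271) + 4·e^(−4.8981) = 6.0000 + 0.13172 + 0.029843 = 6.1616.
⟨E⟩ = Σ EᵢPᵢ = 0.0026696 eV.
S/k_B = ln Z + ⟨E⟩/kT = ln(6.1616) + 0.0026696/0.039811 = 1.8183 + 0.067057 = 1.89.

1.89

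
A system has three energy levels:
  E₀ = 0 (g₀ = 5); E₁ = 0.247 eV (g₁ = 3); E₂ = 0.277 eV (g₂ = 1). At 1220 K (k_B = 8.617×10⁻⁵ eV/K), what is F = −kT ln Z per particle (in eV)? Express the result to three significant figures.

-0.176 eV

k_BT = 8.617×10⁻⁵ × 1220 K = 0.10513 eV.
Eᵢ/kT = 0, 2.3495, 2.6348.
Z = Σ gᵢe^(−Eᵢ/kT) = 5·e^(−0) + 3·e^(−2.3495) + 1·e^(−2.6348) = 5.0000 + 0.28625 + 0.071733 = 5.3580.
F = −kT ln Z = −0.10513 × ln(5.3580) = −0.10513 × 1.6786 = -0.176 eV.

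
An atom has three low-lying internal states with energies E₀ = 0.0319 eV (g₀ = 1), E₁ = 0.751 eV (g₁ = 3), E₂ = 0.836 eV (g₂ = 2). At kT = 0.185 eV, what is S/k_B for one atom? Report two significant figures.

0.41

Eᵢ/kT = 0.1724, 4.059, 4.519.
Z = Σ gᵢe^(−Eᵢ/kT) = 1·e^(−0.1724) + 3·e^(−4.059) + 2·e^(−4.519) = 0.8416 + 0.05180 + 0.02180 = 0.9152.
⟨E⟩ = Σ EᵢPᵢ = 0.09175 eV.
S/k_B = ln Z + ⟨E⟩/kT = ln(0.9152) + 0.09175/0.185 = -0.08861 + 0.4959 = 0.41.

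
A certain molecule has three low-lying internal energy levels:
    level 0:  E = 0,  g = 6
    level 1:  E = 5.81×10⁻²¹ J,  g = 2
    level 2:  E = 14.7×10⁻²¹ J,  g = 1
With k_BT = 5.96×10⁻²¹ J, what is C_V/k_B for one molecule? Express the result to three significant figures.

0.161

Eᵢ/kT = 0, 0.97483, 2.4664.
Z = Σ gᵢe^(−Eᵢ/kT) = 6·e^(−0) + 2·e^(−0.97483) + 1·e^(−2.4664) = 6.0000 + 0.75451 + 0.084890 = 6.8394.
⟨E⟩ = 0.82340, ⟨E²⟩ = 6.4060.
C_V/k_B = (⟨E²⟩ − ⟨E⟩²)/(kT)² = (6.4060 − 0.67799)/35.522 = 0.161.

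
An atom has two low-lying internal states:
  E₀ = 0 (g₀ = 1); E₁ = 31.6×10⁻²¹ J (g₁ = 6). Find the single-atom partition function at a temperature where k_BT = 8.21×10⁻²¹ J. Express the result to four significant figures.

Eᵢ/kT = 0, 3.84896.
Z = Σ gᵢe^(−Eᵢ/kT) = 1·e^(−0) + 6·e^(−3.84896) = 1.00000 + 0.127811 = 1.12781.

Z = 1.128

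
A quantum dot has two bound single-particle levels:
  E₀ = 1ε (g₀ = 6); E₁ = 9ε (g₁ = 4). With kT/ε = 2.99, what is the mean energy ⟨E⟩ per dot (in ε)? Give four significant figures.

Eᵢ/kT = 0.334448, 3.01003.
Z = Σ gᵢe^(−Eᵢ/kT) = 6·e^(−0.334448) + 4·e^(−3.01003) = 4.29440 + 0.197161 = 4.49156.
⟨E⟩ = Σ Eᵢ gᵢe^(−Eᵢ/kT) / Z = (1·4.29440 + 9·0.197161) / 4.49156 = 1.351 ε.

1.351 ε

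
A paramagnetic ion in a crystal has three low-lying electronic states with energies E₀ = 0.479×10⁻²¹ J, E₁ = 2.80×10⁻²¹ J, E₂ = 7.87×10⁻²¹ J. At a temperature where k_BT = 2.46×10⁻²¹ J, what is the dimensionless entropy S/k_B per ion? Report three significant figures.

Eᵢ/kT = 0.19472, 1.1382, 3.1992.
Z = Σ e^(−Eᵢ/kT) = e^(−0.19472) + e^(−1.1382) + e^(−3.1992) = 0.82307 + 0.32040 + 0.040795 = 1.1843.
⟨E⟩ = Σ EᵢPᵢ = 1.3615 ×10⁻²¹ J.
S/k_B = ln Z + ⟨E⟩/kT = ln(1.1843) + 1.3615/2.46 = 0.16915 + 0.55346 = 0.723.

0.723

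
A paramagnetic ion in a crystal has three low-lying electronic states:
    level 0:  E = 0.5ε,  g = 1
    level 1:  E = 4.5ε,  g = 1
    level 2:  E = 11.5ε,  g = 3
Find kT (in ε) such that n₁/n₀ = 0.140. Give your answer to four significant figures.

2.034 ε

n₁/n₀ = (g₁/g₀) exp[−(E₁−E₀)/kT] = 0.140.
⇒ (E₁−E₀)/kT = ln((1/1)/0.140) = ln(7.14286) = 1.96611.
kT = 4.0ε / 1.96611 = 2.034 ε.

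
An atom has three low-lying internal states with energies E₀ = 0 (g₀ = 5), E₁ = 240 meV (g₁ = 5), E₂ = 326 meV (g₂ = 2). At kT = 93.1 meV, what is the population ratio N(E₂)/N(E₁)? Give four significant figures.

0.1588

n₂/n₁ = (g₂/g₁) exp[−(E₂−E₁)/kT] = (2/5) × exp(−(86 meV)/(93.1 meV)) = (2/5) × exp(-0.923738) = 0.1588.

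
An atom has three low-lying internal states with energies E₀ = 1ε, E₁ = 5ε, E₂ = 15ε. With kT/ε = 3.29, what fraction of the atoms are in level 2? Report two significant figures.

Eᵢ/kT = 0.3040, 1.520, 4.559.
Z = Σ e^(−Eᵢ/kT) = e^(−0.3040) + e^(−1.520) + e^(−4.559) = 0.7379 + 0.2187 + 0.01047 = 0.9671.
P₂ = e^(−E₂/kT) / Z = 0.01047/0.9671 = 0.011.

0.011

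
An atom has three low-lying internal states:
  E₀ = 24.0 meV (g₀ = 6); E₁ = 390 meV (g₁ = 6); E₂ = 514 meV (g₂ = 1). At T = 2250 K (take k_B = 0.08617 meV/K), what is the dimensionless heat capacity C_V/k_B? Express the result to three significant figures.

0.461

k_BT = 0.08617 × 2250 K = 193.88 meV.
Eᵢ/kT = 0.12379, 2.0116, 2.6511.
Z = Σ gᵢe^(−Eᵢ/kT) = 6·e^(−0.12379) + 6·e^(−2.0116) + 1·e^(−2.6511) = 5.3014 + 0.80265 + 0.070574 = 6.1746.
⟨E⟩ = 77.178 meV, ⟨E²⟩ = 23286 meV².
C_V/k_B = (⟨E²⟩ − ⟨E⟩²)/(kT)² = (23286 − 5956.4)/37589 = 0.461.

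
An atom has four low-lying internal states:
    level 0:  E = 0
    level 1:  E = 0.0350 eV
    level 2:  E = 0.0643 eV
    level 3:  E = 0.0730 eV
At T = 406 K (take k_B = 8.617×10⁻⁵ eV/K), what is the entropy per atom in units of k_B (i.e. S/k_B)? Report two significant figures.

1.1

k_BT = 8.617×10⁻⁵ × 406 K = 0.03499 eV.
Eᵢ/kT = 0, 1.000, 1.838, 2.086.
Z = Σ e^(−Eᵢ/kT) = e^(−0) + e^(−1.000) + e^(−1.838) + e^(−2.086) = 1.000 + 0.3679 + 0.1591 + 0.1242 = 1.651.
⟨E⟩ = Σ EᵢPᵢ = 0.01949 eV.
S/k_B = ln Z + ⟨E⟩/kT = ln(1.651) + 0.01949/0.03499 = 0.5014 + 0.5570 = 1.1.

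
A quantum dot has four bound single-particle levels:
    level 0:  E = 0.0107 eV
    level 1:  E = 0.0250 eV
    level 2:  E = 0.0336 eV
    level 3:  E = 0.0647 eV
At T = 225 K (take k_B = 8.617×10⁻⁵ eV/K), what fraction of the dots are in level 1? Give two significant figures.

k_BT = 8.617×10⁻⁵ × 225 K = 0.01939 eV.
Eᵢ/kT = 0.5518, 1.289, 1.733, 3.337.
Z = Σ e^(−Eᵢ/kT) = e^(−0.5518) + e^(−1.289) + e^(−1.733) + e^(−3.337) = 0.5759 + 0.2755 + 0.1768 + 0.03554 = 1.064.
P₁ = e^(−E₁/kT) / Z = 0.2755/1.064 = 0.26.

0.26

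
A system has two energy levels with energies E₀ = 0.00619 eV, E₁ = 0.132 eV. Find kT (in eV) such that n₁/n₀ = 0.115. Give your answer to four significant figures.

n₁/n₀ = exp[−(E₁−E₀)/kT] = 0.115.
⇒ (E₁−E₀)/kT = ln(1/0.115) = ln(8.69565) = 2.16282.
kT = 0.12581 eV / 2.16282 = 0.05817 eV.

0.05817 eV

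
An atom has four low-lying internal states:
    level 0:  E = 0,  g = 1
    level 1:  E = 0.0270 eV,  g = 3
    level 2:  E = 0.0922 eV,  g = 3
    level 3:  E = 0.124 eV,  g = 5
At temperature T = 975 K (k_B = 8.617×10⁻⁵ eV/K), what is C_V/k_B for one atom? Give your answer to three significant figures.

0.308

k_BT = 8.617×10⁻⁵ × 975 K = 0.084016 eV.
Eᵢ/kT = 0, 0.32137, 1.0974, 1.4759.
Z = Σ gᵢe^(−Eᵢ/kT) = 1·e^(−0) + 3·e^(−0.32137) + 3·e^(−1.0974) + 5·e^(−1.4759) = 1.0000 + 2.1755 + 1.0012 + 1.1429 = 5.3196.
⟨E⟩ = 0.055036 eV, ⟨E²⟩ = 0.0052016 eV².
C_V/k_B = (⟨E²⟩ − ⟨E⟩²)/(kT)² = (0.0052016 − 0.0030290)/0.0070587 = 0.308.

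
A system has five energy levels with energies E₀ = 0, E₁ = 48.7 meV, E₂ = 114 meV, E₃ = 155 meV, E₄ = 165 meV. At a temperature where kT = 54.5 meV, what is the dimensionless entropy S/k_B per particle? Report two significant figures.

Eᵢ/kT = 0, 0.8936, 2.092, 2.844, 3.028.
Z = Σ e^(−Eᵢ/kT) = e^(−0) + e^(−0.8936) + e^(−2.092) + e^(−2.844) + e^(−3.028) = 1.000 + 0.4092 + 0.1234 + 0.05819 + 0.04841 = 1.639.
⟨E⟩ = Σ EᵢPᵢ = 31.12 meV.
S/k_B = ln Z + ⟨E⟩/kT = ln(1.639) + 31.12/54.5 = 0.4941 + 0.5710 = 1.1.

1.1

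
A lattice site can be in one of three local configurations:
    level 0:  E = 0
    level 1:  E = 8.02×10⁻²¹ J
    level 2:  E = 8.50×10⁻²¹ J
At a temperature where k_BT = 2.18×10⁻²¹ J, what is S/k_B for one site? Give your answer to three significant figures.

Eᵢ/kT = 0, 3.6789, 3.8991.
Z = Σ e^(−Eᵢ/kT) = e^(−0) + e^(−3.6789) + e^(−3.8991) = 1.0000 + 0.025251 + 0.020260 = 1.0455.
⟨E⟩ = Σ EᵢPᵢ = 0.35842 ×10⁻²¹ J.
S/k_B = ln Z + ⟨E⟩/kT = ln(1.0455) + 0.35842/2.18 = 0.044495 + 0.16441 = 0.209.

0.209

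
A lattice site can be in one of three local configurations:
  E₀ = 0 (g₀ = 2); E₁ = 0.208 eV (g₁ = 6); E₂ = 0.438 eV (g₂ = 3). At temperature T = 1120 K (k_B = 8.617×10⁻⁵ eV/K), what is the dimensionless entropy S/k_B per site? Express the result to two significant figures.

1.6

k_BT = 8.617×10⁻⁵ × 1120 K = 0.09651 eV.
Eᵢ/kT = 0, 2.155, 4.538.
Z = Σ gᵢe^(−Eᵢ/kT) = 2·e^(−0) + 6·e^(−2.155) + 3·e^(−4.538) = 2.000 + 0.6954 + 0.03208 = 2.727.
⟨E⟩ = Σ EᵢPᵢ = 0.05819 eV.
S/k_B = ln Z + ⟨E⟩/kT = ln(2.727) + 0.05819/0.09651 = 1.003 + 0.6029 = 1.6.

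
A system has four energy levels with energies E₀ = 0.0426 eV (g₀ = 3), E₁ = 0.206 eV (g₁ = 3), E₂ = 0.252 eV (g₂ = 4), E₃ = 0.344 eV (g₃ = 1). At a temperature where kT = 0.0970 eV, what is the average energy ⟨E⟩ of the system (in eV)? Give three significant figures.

Eᵢ/kT = 0.43918, 2.1237, 2.5979, 3.5464.
Z = Σ gᵢe^(−Eᵢ/kT) = 3·e^(−0.43918) + 3·e^(−2.1237) + 4·e^(−2.5979) + 1·e^(−3.5464) = 1.9337 + 0.35876 + 0.29772 + 0.028828 = 2.6190.
⟨E⟩ = Σ Eᵢ gᵢe^(−Eᵢ/kT) / Z = (0.0426·1.9337 + 0.206·0.35876 + 0.252·0.29772 + 0.344·0.028828) / 2.6190 = 0.0921 eV.

0.0921 eV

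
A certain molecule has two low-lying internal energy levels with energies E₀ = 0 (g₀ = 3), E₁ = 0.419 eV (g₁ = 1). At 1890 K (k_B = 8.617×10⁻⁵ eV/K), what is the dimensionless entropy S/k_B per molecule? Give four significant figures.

k_BT = 8.617×10⁻⁵ × 1890 K = 0.162861 eV.
Eᵢ/kT = 0, 2.57275.
Z = Σ gᵢe^(−Eᵢ/kT) = 3·e^(−0) + 1·e^(−2.57275) = 3.00000 + 0.0763254 = 3.07633.
⟨E⟩ = Σ EᵢPᵢ = 0.0103956 eV.
S/k_B = ln Z + ⟨E⟩/kT = ln(3.07633) + 0.0103956/0.162861 = 1.12374 + 0.0638311 = 1.188.

1.188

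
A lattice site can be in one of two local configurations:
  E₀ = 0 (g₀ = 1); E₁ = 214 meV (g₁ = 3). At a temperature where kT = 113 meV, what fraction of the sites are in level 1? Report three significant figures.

Eᵢ/kT = 0, 1.8938.
Z = Σ gᵢe^(−Eᵢ/kT) = 1·e^(−0) + 3·e^(−1.8938) = 1.0000 + 0.45150 = 1.4515.
P₁ = g₁ e^(−E₁/kT) / Z = 0.45150/1.4515 = 0.311.

0.311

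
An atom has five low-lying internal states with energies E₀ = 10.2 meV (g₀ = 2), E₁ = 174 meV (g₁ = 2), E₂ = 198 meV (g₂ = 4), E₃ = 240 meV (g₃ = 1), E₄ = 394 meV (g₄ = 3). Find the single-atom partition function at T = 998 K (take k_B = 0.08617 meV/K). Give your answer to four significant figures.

k_BT = 0.08617 × 998 K = 85.9977 meV.
Eᵢ/kT = 0.118608, 2.02331, 2.30239, 2.79077, 4.58152.
Z = Σ gᵢe^(−Eᵢ/kT) = 2·e^(−0.118608) + 2·e^(−2.02331) + 4·e^(−2.30239) + 1·e^(−2.79077) + 3·e^(−4.58152) = 1.77631 + 0.264434 + 0.400078 + 0.0613739 + 0.0307180 = 2.53291.

Z = 2.533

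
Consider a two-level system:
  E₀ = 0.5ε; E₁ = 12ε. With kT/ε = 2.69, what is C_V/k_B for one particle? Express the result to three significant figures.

0.247

Eᵢ/kT = 0.18587, 4.4610.
Z = Σ e^(−Eᵢ/kT) = e^(−0.18587) + e^(−4.4610) = 0.83038 + 0.011551 = 0.84193.
⟨E⟩ = 0.65778 ε, ⟨E²⟩ = 2.2222 ε².
C_V/k_B = (⟨E²⟩ − ⟨E⟩²)/(kT)² = (2.2222 − 0.43267)/7.2361 = 0.247.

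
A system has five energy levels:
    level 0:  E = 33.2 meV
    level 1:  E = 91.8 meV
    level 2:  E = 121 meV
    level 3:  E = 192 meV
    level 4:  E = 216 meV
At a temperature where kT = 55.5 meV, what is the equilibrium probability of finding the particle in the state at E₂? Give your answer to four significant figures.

Eᵢ/kT = 0.598198, 1.65405, 2.18018, 3.45946, 3.89189.
Z = Σ e^(−Eᵢ/kT) = e^(−0.598198) + e^(−1.65405) + e^(−2.18018) + e^(−3.45946) + e^(−3.89189) = 0.549801 + 0.191274 + 0.113021 + 0.0314467 + 0.0204067 = 0.905949.
P₂ = e^(−E₂/kT) / Z = 0.113021/0.905949 = 0.1248.

0.1248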